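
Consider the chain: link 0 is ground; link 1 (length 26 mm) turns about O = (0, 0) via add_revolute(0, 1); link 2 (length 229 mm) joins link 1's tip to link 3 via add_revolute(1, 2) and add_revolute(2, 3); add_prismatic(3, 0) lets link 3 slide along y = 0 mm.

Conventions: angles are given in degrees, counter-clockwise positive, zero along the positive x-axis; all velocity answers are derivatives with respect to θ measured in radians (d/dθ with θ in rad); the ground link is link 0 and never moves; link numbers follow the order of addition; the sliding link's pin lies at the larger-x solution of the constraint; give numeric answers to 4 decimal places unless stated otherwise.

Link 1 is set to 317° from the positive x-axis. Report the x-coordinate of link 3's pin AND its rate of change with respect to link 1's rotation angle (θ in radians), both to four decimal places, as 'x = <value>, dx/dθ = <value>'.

geometry: r = 26 mm, L = 229 mm, e = 0 mm
crank pin P = (r cos θ, r sin θ) = (19.015196, -17.731957)
h = r sin θ − e = -17.731957 − 0 = -17.731957
x = r cos θ + √(L² − h²) = 19.015196 + 228.312456 = 247.327653
dx/dθ = −r sin θ − h·r cos θ/√(L² − h²) (θ in radians; h = -17.731957) = 19.208778

x = 247.3277, dx/dθ = 19.2088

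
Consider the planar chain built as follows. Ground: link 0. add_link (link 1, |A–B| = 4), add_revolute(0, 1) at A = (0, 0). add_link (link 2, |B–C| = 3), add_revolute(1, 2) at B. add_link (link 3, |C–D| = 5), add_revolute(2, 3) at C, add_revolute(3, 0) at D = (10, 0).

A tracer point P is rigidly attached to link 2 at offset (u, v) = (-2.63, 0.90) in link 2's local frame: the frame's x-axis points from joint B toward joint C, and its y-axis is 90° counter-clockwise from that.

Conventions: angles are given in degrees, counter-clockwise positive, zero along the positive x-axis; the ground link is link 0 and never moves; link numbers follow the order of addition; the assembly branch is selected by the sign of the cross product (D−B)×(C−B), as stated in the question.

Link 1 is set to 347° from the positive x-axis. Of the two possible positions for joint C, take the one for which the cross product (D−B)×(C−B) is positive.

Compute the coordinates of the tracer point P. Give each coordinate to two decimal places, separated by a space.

A=(0,0), D=(10.00,0)
B = A + 4.00·(cos347°, sin347°) = (3.8975, -0.8998)
|BD| = 6.1685
circle(B,3.00) ∩ circle(D,5.00): a=1.7873, h=2.4094
  candidates: C₊=(5.3142,1.7446) cross=14.863; C₋=(6.0172,-3.0228) cross=-14.863
  branch + wants cross > 0 → take C=(5.3142,1.7446) (cross=14.863)
ex = (C−B)/|BC| = (0.4723,0.8815); ey = (-0.8815,0.4723)
P = B + -2.63·ex + 0.90·ey = (1.8621,-2.7930)

1.86 -2.79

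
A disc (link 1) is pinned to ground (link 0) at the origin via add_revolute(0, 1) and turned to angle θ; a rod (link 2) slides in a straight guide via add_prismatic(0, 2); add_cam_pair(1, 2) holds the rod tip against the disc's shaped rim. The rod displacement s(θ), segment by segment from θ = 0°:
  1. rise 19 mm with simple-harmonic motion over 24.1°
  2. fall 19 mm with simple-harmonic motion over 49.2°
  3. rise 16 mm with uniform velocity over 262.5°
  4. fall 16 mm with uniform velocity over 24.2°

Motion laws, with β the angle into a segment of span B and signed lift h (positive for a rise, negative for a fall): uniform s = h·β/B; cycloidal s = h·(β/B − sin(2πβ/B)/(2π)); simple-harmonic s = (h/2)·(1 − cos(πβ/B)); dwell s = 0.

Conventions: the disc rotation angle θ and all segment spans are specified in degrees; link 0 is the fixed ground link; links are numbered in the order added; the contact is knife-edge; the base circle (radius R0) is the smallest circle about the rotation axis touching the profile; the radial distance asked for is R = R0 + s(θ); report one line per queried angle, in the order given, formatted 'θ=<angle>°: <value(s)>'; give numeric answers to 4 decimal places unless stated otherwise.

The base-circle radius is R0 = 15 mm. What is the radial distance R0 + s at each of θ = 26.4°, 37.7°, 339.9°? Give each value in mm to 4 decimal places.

segment 1 (0° to 24.1°, simple-harmonic, h = 19) is passed completely: s = 0.0000 + (19) = 19.0000
θ = 26.4° falls in segment 2 (24.1° to 73.3°, simple-harmonic, h = -19): β = 26.4 − 24.1 = 2.3°, B = 49.2°; Δs = -19/2·(1 − cos(π·0.0467)) = -0.1023; s = 19.0000 − 0.1023 = 18.8977
θ = 37.7° falls in segment 2 (24.1° to 73.3°, simple-harmonic, h = -19): β = 37.7 − 24.1 = 13.6°, B = 49.2°; Δs = -19/2·(1 − cos(π·0.2764)) = -3.3626; s = 19.0000 − 3.3626 = 15.6374
segment 2 (24.1° to 73.3°, simple-harmonic, h = -19) is passed completely: s = 19.0000 + (-19) = 0.0000
segment 3 (73.3° to 335.8°, uniform, h = 16) is passed completely: s = 0.0000 + (16) = 16.0000
θ = 339.9° falls in segment 4 (335.8° to 360°, uniform, h = -16): β = 339.9 − 335.8 = 4.1°, B = 24.2°; Δs = -16·4.1/24.2 = -2.7107; s = 16.0000 − 2.7107 = 13.2893
θ=26.4°: R = R0 + s = 15 + 18.8977 = 33.8977
θ=37.7°: R = R0 + s = 15 + 15.6374 = 30.6374
θ=339.9°: R = R0 + s = 15 + 13.2893 = 28.2893

θ=26.4°: 33.8977
θ=37.7°: 30.6374
θ=339.9°: 28.2893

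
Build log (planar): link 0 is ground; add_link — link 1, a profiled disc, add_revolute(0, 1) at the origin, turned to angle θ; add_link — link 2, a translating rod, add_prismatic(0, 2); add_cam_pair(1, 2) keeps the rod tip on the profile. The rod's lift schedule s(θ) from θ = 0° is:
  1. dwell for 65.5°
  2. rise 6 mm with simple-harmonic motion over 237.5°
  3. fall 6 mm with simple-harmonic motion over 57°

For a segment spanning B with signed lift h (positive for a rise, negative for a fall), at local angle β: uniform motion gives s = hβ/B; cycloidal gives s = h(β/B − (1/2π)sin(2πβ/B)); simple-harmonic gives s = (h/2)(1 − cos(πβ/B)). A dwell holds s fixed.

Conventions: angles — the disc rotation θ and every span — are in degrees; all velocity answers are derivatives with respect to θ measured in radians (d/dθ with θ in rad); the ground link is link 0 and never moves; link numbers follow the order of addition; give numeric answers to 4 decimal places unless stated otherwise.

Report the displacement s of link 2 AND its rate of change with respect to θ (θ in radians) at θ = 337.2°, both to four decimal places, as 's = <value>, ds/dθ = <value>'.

seg 1 [0°–65.5°] dwell: s stays 0.0000
seg 2 [65.5°–303°] simple-harmonic, h=6: full span → s += 6 → s = 6.0000
seg 3 [303°–360°] simple-harmonic, h=-6: θ=337.2° here. β=34.2, B=57. -6/2·(1 − cos(π·0.6000)) = -3.9271 → s = 2.0729
velocity in seg [303°–360°] (simple-harmonic), θ in radians: β = 34.2° = 0.5969 rad, B = 57° = 0.9948 rad; ds/dθ = (πh/(2B)) sin(πβ/B) = (π·(-6)/(2·0.9948)) sin(π·0.6000) = -9.010009 mm/rad

s = 2.0729, ds/dθ = -9.0100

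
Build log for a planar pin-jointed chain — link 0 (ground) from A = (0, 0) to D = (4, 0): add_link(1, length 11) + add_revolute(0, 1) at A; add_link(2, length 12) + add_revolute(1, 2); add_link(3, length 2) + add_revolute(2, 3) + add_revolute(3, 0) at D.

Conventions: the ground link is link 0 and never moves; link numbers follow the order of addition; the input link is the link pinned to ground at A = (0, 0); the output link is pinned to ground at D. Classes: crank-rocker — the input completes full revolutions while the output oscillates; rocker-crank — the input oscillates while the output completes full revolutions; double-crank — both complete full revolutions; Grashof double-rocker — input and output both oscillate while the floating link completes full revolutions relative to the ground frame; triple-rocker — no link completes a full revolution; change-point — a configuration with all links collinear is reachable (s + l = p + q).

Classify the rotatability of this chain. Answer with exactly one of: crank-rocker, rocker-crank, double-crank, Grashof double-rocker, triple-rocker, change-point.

lengths: ground=4, input=11, coupler=12, output=2
sorted: s=2 (shortest), l=12 (longest), p+q=15
s + l = 14 vs p + q = 15
s + l < p + q (Grashof) with shortest = output link → rocker-crank

rocker-crank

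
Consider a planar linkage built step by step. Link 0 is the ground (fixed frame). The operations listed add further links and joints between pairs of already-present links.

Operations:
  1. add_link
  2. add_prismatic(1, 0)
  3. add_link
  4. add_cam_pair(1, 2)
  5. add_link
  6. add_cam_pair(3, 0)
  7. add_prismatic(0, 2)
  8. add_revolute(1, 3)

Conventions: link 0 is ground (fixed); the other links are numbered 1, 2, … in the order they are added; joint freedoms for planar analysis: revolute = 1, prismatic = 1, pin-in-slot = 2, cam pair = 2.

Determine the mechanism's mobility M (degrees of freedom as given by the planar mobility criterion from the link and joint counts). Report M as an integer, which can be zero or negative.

ground; <1,0,0>
#1 <2,0,0>
P:1↔0 J1 <2,1,0>
#2 <3,1,0>
C:1↔2 J2 <3,1,1>
#3 <4,1,1>
C:3↔0 J2 <4,1,2>
P:0↔2 J1 <4,2,2>
R:1↔3 J1 <4,3,2>
3×3 − 2×3 − 1×2 = 1

M = 1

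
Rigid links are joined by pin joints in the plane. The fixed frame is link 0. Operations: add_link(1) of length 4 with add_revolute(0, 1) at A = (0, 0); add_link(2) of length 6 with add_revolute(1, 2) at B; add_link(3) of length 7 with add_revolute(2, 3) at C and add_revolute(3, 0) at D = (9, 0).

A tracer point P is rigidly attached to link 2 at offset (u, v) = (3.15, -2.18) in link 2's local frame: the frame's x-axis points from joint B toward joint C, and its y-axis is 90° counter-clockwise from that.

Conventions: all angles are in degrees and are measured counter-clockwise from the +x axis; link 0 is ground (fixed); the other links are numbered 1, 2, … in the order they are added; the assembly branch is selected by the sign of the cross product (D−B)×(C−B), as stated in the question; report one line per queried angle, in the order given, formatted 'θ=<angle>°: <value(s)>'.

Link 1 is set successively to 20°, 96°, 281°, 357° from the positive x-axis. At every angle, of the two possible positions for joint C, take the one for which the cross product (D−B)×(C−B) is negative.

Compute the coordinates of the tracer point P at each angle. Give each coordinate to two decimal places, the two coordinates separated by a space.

A=(0,0), D=(9.00,0)
θ=20°: B = A + 4.00·(cos20°, sin20°) = (3.7588, 1.3681)
θ=20°: |BD| = 5.4168
θ=20°: circle(B,6.00) ∩ circle(D,7.00): a=1.5085, h=5.8073
θ=20°:   candidates: C₊=(6.6850,6.6061) cross=31.457; C₋=(3.7516,-4.6319) cross=-31.457
θ=20°:   branch - wants cross < 0 → take C=(3.7516,-4.6319) (cross=-31.457)
θ=20°: ex = (C−B)/|BC| = (-0.0012,-1.0000); ey = (1.0000,-0.0012)
θ=20°: P = B + 3.15·ex + -2.18·ey = (1.5750,-1.7793)
θ=96°: B = A + 4.00·(cos96°, sin96°) = (-0.4181, 3.9781)
θ=96°: |BD| = 10.2238
θ=96°: circle(B,6.00) ∩ circle(D,7.00): a=4.4761, h=3.9955
θ=96°:   candidates: C₊=(5.2599,5.9171) cross=40.850; C₋=(2.1506,-1.4442) cross=-40.850
θ=96°:   branch - wants cross < 0 → take C=(2.1506,-1.4442) (cross=-40.850)
θ=96°: ex = (C−B)/|BC| = (0.4281,-0.9037); ey = (0.9037,0.4281)
θ=96°: P = B + 3.15·ex + -2.18·ey = (-1.0396,0.1981)
θ=281°: B = A + 4.00·(cos281°, sin281°) = (0.7632, -3.9265)
θ=281°: |BD| = 9.1248
θ=281°: circle(B,6.00) ∩ circle(D,7.00): a=3.8500, h=4.6019
θ=281°:   candidates: C₊=(2.2584,1.8842) cross=41.991; C₋=(6.2188,-6.4238) cross=-41.991
θ=281°:   branch - wants cross < 0 → take C=(6.2188,-6.4238) (cross=-41.991)
θ=281°: ex = (C−B)/|BC| = (0.9093,-0.4162); ey = (0.4162,0.9093)
θ=281°: P = B + 3.15·ex + -2.18·ey = (2.7201,-7.2198)
θ=357°: B = A + 4.00·(cos357°, sin357°) = (3.9945, -0.2093)
θ=357°: |BD| = 5.0099
θ=357°: circle(B,6.00) ∩ circle(D,7.00): a=1.2075, h=5.8772
θ=357°:   candidates: C₊=(4.9554,5.7132) cross=29.444; C₋=(5.4465,-6.0310) cross=-29.444
θ=357°:   branch - wants cross < 0 → take C=(5.4465,-6.0310) (cross=-29.444)
θ=357°: ex = (C−B)/|BC| = (0.2420,-0.9703); ey = (0.9703,0.2420)
θ=357°: P = B + 3.15·ex + -2.18·ey = (2.6416,-3.7933)

θ=20°: 1.58 -1.78
θ=96°: -1.04 0.20
θ=281°: 2.72 -7.22
θ=357°: 2.64 -3.79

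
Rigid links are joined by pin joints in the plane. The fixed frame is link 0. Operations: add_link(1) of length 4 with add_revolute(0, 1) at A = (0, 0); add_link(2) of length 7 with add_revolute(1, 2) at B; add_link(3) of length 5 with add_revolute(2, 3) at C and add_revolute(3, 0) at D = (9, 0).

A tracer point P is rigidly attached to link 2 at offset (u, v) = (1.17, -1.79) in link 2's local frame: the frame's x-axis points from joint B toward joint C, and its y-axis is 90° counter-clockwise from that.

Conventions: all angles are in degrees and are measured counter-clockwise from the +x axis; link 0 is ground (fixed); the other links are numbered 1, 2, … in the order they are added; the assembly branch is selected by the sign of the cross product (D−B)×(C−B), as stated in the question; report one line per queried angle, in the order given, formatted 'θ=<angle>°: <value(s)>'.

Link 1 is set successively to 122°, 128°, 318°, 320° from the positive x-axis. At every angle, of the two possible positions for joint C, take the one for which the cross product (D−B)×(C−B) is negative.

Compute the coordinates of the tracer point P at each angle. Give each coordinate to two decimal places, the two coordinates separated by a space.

A=(0,0), D=(9.00,0)
θ=122°: B = A + 4.00·(cos122°, sin122°) = (-2.1197, 3.3922)
θ=122°: |BD| = 11.6256
θ=122°: circle(B,7.00) ∩ circle(D,5.00): a=6.8450, h=1.4649
θ=122°:   candidates: C₊=(4.8549,2.7961) cross=17.031; C₋=(4.0000,-0.0063) cross=-17.031
θ=122°:   branch - wants cross < 0 → take C=(4.0000,-0.0063) (cross=-17.031)
θ=122°: ex = (C−B)/|BC| = (0.8742,-0.4855); ey = (0.4855,0.8742)
θ=122°: P = B + 1.17·ex + -1.79·ey = (-1.9658,1.2593)
θ=128°: B = A + 4.00·(cos128°, sin128°) = (-2.4626, 3.1520)
θ=128°: |BD| = 11.8881
θ=128°: circle(B,7.00) ∩ circle(D,5.00): a=6.9535, h=0.8057
θ=128°:   candidates: C₊=(4.4556,2.0853) cross=9.579; C₋=(4.0283,0.5315) cross=-9.579
θ=128°:   branch - wants cross < 0 → take C=(4.0283,0.5315) (cross=-9.579)
θ=128°: ex = (C−B)/|BC| = (0.9273,-0.3744); ey = (0.3744,0.9273)
θ=128°: P = B + 1.17·ex + -1.79·ey = (-2.0478,1.0542)
θ=318°: B = A + 4.00·(cos318°, sin318°) = (2.9726, -2.6765)
θ=318°: |BD| = 6.5950
θ=318°: circle(B,7.00) ∩ circle(D,5.00): a=5.1171, h=4.7766
θ=318°:   candidates: C₊=(5.7107,3.7657) cross=31.501; C₋=(9.5878,-4.9653) cross=-31.501
θ=318°:   branch - wants cross < 0 → take C=(9.5878,-4.9653) (cross=-31.501)
θ=318°: ex = (C−B)/|BC| = (0.9450,-0.3270); ey = (0.3270,0.9450)
θ=318°: P = B + 1.17·ex + -1.79·ey = (3.4930,-4.7507)
θ=320°: B = A + 4.00·(cos320°, sin320°) = (3.0642, -2.5712)
θ=320°: |BD| = 6.4688
θ=320°: circle(B,7.00) ∩ circle(D,5.00): a=5.0894, h=4.8060
θ=320°:   candidates: C₊=(5.8241,3.8618) cross=31.089; C₋=(9.6446,-4.9583) cross=-31.089
θ=320°:   branch - wants cross < 0 → take C=(9.6446,-4.9583) (cross=-31.089)
θ=320°: ex = (C−B)/|BC| = (0.9401,-0.3410); ey = (0.3410,0.9401)
θ=320°: P = B + 1.17·ex + -1.79·ey = (3.5536,-4.6528)

θ=122°: -1.97 1.26
θ=128°: -2.05 1.05
θ=318°: 3.49 -4.75
θ=320°: 3.55 -4.65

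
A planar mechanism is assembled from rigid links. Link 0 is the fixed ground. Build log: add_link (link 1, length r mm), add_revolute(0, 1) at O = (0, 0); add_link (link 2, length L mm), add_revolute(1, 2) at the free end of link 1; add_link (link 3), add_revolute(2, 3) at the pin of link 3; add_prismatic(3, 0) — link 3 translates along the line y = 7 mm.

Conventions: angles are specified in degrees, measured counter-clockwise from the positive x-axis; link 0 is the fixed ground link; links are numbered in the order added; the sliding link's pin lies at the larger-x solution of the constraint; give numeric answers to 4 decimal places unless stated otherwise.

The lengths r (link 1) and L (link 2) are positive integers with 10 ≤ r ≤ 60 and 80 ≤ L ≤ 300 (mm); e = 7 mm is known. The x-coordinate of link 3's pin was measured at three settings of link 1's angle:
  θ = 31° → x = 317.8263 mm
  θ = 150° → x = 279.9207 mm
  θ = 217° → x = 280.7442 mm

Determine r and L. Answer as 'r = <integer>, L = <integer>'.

constraint per measurement: (x − r cos θ)² + (r sin θ − e)² = L²
subtracting the θ₁ and θ₂ equations cancels the r² and L² terms:
r = (x₁² − x₂²) / (2[(x₁cos θ₁ + e sin θ₁) − (x₂cos θ₂ + e sin θ₂)]) = 22.0000 → r = 22
L² = (x₁ − r cos θ₁)² + (r sin θ₁ − e)² = 89400.9915 → L = 299.0000 → L = 299
check at θ₃=217°: x = 280.7442 (printed 280.7442) ✓

r = 22, L = 299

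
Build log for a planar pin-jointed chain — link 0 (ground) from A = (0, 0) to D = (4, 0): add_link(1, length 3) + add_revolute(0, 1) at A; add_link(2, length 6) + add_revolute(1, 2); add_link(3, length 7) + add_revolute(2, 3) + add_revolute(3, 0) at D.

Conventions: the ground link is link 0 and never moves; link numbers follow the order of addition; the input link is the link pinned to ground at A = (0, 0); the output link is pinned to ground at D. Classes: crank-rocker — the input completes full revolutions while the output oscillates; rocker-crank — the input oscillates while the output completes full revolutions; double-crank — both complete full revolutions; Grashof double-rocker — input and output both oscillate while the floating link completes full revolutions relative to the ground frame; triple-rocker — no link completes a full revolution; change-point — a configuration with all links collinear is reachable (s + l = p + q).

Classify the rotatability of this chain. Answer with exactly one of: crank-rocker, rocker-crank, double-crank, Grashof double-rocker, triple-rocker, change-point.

lengths: ground=4, input=3, coupler=6, output=7
sorted: s=3 (shortest), l=7 (longest), p+q=10
s + l = 10 vs p + q = 10
s + l = p + q → change-point (collinear configuration reachable)

change-point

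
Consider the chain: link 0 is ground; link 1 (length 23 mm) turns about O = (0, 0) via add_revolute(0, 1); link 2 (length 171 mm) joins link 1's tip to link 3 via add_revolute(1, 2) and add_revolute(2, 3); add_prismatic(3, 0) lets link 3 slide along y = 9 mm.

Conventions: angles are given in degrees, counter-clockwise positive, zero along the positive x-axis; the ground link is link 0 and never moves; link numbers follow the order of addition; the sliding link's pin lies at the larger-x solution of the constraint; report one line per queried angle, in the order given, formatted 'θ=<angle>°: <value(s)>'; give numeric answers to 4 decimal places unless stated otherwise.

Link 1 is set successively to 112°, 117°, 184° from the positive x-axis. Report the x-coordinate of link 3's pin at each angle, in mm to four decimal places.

geometry: r = 23 mm, L = 171 mm, e = 9 mm
θ=112°: crank pin P = (r cos θ, r sin θ) = (-8.615952, 21.325229)
θ=112°: h = r sin θ − e = 21.325229 − 9 = 12.325229
θ=112°: x = r cos θ + √(L² − h²) = -8.615952 + 170.555237 = 161.939285
θ=117°: crank pin P = (r cos θ, r sin θ) = (-10.441781, 20.493150)
θ=117°: h = r sin θ − e = 20.493150 − 9 = 11.493150
θ=117°: x = r cos θ + √(L² − h²) = -10.441781 + 170.613327 = 160.171546
θ=184°: crank pin P = (r cos θ, r sin θ) = (-22.943973, -1.604399)
θ=184°: h = r sin θ − e = -1.604399 − 9 = -10.604399
θ=184°: x = r cos θ + √(L² − h²) = -22.943973 + 170.670873 = 147.726899

θ=112°: 161.9393
θ=117°: 160.1715
θ=184°: 147.7269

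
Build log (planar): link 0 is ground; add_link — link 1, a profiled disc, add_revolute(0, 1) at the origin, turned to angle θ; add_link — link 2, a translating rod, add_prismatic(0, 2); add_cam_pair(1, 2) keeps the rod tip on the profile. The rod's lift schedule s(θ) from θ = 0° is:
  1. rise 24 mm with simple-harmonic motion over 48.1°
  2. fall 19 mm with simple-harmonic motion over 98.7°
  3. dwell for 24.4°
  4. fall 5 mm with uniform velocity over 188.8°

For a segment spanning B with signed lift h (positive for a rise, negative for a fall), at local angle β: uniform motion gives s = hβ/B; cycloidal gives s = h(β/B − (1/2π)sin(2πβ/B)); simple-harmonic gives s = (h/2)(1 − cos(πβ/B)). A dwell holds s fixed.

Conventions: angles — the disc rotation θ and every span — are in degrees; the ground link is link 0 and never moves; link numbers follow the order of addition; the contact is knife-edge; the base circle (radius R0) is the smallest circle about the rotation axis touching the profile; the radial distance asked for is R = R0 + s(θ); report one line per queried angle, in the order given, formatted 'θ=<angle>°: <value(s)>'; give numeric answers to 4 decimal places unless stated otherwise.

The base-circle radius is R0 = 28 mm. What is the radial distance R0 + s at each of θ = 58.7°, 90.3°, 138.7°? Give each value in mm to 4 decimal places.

seg 1 [0°–48.1°] simple-harmonic, h=24: full span → s += 24 → s = 24.0000
seg 2 [48.1°–146.8°] simple-harmonic, h=-19: θ=58.7° here. β=10.6, B=98.7. -19/2·(1 − cos(π·0.1074)) = -0.5356 → s = 23.4644
seg 2 [48.1°–146.8°] simple-harmonic, h=-19: θ=90.3° here. β=42.2, B=98.7. -19/2·(1 − cos(π·0.4276)) = -7.3566 → s = 16.6434
seg 2 [48.1°–146.8°] simple-harmonic, h=-19: θ=138.7° here. β=90.6, B=98.7. -19/2·(1 − cos(π·0.9179)) = -18.6860 → s = 5.3140
θ=58.7°: R = R0 + s = 28 + 23.4644 = 51.4644
θ=90.3°: R = R0 + s = 28 + 16.6434 = 44.6434
θ=138.7°: R = R0 + s = 28 + 5.3140 = 33.3140

θ=58.7°: 51.4644
θ=90.3°: 44.6434
θ=138.7°: 33.3140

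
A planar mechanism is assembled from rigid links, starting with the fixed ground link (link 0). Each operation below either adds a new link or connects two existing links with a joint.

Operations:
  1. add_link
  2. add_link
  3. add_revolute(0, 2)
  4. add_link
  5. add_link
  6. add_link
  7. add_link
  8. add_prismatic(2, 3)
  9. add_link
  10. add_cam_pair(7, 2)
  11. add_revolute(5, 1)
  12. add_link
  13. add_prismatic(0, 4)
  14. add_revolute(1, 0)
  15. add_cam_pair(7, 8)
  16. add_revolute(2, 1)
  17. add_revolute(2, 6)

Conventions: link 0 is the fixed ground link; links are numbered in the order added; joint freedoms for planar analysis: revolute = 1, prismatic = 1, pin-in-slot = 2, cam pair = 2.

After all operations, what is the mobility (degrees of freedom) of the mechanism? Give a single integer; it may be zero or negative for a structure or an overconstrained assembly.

link 0 = ground. State L|J1|J2 = 1|0|0
+link1  2|0|0
+link2  3|0|0
R(0,2) f=1→J1  3|1|0
+link3  4|1|0
+link4  5|1|0
+link5  6|1|0
+link6  7|1|0
P(2,3) f=1→J1  7|2|0
+link7  8|2|0
C(7,2) f=2→J2  8|2|1
R(5,1) f=1→J1  8|3|1
+link8  9|3|1
P(0,4) f=1→J1  9|4|1
R(1,0) f=1→J1  9|5|1
C(7,8) f=2→J2  9|5|2
R(2,1) f=1→J1  9|6|2
R(2,6) f=1→J1  9|7|2
M = 3(9−1)−2·7−2 = 24−14−2 = 8

M = 8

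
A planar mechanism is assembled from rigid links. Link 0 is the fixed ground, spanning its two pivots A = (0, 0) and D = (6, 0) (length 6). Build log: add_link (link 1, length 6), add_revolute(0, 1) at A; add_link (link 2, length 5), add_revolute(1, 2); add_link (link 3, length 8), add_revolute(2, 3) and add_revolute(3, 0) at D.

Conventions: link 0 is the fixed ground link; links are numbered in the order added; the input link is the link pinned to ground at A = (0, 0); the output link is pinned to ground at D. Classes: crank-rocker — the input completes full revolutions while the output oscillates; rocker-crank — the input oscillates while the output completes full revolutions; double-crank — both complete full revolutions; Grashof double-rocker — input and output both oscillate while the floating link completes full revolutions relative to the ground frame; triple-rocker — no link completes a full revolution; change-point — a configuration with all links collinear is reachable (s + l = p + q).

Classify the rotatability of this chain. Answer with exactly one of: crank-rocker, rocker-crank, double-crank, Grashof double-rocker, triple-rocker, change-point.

lengths: ground=6, input=6, coupler=5, output=8
sorted: s=5 (shortest), l=8 (longest), p+q=12
s + l = 13 vs p + q = 12
s + l > p + q → non-Grashof → no link fully rotates → triple-rocker

triple-rocker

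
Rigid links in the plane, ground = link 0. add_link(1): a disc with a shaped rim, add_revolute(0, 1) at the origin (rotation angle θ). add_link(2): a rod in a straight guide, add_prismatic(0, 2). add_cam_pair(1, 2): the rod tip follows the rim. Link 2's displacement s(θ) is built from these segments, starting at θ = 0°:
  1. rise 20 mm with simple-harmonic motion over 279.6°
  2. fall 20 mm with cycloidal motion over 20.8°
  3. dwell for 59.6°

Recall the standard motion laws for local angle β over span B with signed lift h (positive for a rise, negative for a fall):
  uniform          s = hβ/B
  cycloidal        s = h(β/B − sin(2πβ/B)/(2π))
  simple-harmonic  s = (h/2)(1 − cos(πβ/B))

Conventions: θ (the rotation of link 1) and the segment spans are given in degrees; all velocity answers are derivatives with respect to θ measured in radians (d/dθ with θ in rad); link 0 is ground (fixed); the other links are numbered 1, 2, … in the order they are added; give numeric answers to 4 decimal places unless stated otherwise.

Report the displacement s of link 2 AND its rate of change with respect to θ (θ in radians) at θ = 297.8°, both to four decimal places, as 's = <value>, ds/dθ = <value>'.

segment 1 (0° to 279.6°, simple-harmonic, h = 20) is passed completely: s = 0.0000 + (20) = 20.0000
θ = 297.8° falls in segment 2 (279.6° to 300.4°, cycloidal, h = -20): β = 297.8 − 279.6 = 18.2°, B = 20.8°; Δs = -20·(0.8750 − sin(2π·0.8750)/(2π)) = -19.7508; s = 20.0000 − 19.7508 = 0.2492
velocity in seg [279.6°–300.4°] (cycloidal), θ in radians: β = 18.2° = 0.3176 rad, B = 20.8° = 0.3630 rad; ds/dθ = (h/B)(1 − cos(2πβ/B)) = ((-20)/0.3630)(1 − cos(2π·0.8750)) = -16.136101 mm/rad

s = 0.2492, ds/dθ = -16.1361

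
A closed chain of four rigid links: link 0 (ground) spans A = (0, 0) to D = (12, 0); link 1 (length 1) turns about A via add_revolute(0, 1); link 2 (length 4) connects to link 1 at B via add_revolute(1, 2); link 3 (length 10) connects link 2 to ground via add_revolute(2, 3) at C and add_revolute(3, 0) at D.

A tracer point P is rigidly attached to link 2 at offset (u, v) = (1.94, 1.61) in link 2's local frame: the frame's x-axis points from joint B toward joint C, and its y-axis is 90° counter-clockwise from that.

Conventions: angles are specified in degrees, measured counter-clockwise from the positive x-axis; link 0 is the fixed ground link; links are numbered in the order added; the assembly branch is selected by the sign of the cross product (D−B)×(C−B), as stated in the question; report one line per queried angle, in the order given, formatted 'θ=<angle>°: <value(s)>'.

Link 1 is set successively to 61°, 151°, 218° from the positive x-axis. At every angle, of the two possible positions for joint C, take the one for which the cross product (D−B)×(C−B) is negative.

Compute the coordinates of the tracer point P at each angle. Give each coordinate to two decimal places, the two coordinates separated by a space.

A=(0,0), D=(12.00,0)
θ=61°: B = A + 1.00·(cos61°, sin61°) = (0.4848, 0.8746)
θ=61°: |BD| = 11.5484
θ=61°: circle(B,4.00) ∩ circle(D,10.00): a=2.1373, h=3.3811
θ=61°:   candidates: C₊=(2.8720,4.0842) cross=39.046; C₋=(2.3599,-2.6587) cross=-39.046
θ=61°:   branch - wants cross < 0 → take C=(2.3599,-2.6587) (cross=-39.046)
θ=61°: ex = (C−B)/|BC| = (0.4688,-0.8833); ey = (0.8833,0.4688)
θ=61°: P = B + 1.94·ex + 1.61·ey = (2.8164,-0.0843)
θ=151°: B = A + 1.00·(cos151°, sin151°) = (-0.8746, 0.4848)
θ=151°: |BD| = 12.8837
θ=151°: circle(B,4.00) ∩ circle(D,10.00): a=3.1820, h=2.4239
θ=151°:   candidates: C₊=(2.3963,2.7872) cross=31.229; C₋=(2.2139,-2.0571) cross=-31.229
θ=151°:   branch - wants cross < 0 → take C=(2.2139,-2.0571) (cross=-31.229)
θ=151°: ex = (C−B)/|BC| = (0.7721,-0.6355); ey = (0.6355,0.7721)
θ=151°: P = B + 1.94·ex + 1.61·ey = (1.6464,0.4951)
θ=218°: B = A + 1.00·(cos218°, sin218°) = (-0.7880, -0.6157)
θ=218°: |BD| = 12.8028
θ=218°: circle(B,4.00) ∩ circle(D,10.00): a=3.1209, h=2.5020
θ=218°:   candidates: C₊=(2.2089,2.0335) cross=32.033; C₋=(2.4496,-2.9647) cross=-32.033
θ=218°:   branch - wants cross < 0 → take C=(2.4496,-2.9647) (cross=-32.033)
θ=218°: ex = (C−B)/|BC| = (0.8094,-0.5873); ey = (0.5873,0.8094)
θ=218°: P = B + 1.94·ex + 1.61·ey = (1.7277,-0.4518)

θ=61°: 2.82 -0.08
θ=151°: 1.65 0.50
θ=218°: 1.73 -0.45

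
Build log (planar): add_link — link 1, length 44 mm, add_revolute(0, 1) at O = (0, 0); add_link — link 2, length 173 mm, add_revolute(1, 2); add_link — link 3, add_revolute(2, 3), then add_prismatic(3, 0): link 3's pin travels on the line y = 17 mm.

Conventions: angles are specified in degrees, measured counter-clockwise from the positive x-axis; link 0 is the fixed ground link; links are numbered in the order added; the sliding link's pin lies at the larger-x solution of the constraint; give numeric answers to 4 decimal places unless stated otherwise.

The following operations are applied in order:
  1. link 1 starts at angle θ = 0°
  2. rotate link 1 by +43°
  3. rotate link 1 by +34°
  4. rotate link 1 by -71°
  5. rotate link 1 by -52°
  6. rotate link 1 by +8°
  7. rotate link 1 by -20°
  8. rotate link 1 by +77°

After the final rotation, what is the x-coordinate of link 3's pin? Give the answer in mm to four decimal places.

geometry: r = 44 mm, L = 173 mm, e = 17 mm; θ starts at 0°
rotate link 1 by +43°: θ ← 0° +43° = 43°
rotate link 1 by +34°: θ ← 43° +34° = 77°
rotate link 1 by -71°: θ ← 77° -71° = 6°
rotate link 1 by -52°: θ ← 6° -52° = -46°
rotate link 1 by +8°: θ ← -46° +8° = -38°
rotate link 1 by -20°: θ ← -38° -20° = -58°
rotate link 1 by +77°: θ ← -58° +77° = 19°
crank pin P = (r cos θ, r sin θ) = (41.602817, 14.324999)
h = r sin θ − e = 14.324999 − 17 = -2.675001
x = r cos θ + √(L² − h²) = 41.602817 + 172.979318 = 214.582135

214.5821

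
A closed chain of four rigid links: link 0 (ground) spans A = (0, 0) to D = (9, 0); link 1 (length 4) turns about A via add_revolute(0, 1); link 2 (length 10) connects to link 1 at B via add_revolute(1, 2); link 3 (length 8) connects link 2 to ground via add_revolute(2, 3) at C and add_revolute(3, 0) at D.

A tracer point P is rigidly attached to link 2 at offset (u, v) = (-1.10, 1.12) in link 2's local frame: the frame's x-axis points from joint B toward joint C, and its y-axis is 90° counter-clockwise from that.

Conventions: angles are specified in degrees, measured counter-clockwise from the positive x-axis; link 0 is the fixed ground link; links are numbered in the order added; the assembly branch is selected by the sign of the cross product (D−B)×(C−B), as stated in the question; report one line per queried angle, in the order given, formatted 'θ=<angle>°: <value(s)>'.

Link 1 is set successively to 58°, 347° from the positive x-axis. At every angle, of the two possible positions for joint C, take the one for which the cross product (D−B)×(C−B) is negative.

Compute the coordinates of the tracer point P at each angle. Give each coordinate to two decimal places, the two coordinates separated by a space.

A=(0,0), D=(9.00,0)
θ=58°: B = A + 4.00·(cos58°, sin58°) = (2.1197, 3.3922)
θ=58°: |BD| = 7.6711
θ=58°: circle(B,10.00) ∩ circle(D,8.00): a=6.1820, h=7.8602
θ=58°:   candidates: C₊=(11.1402,7.7084) cross=60.296; C₋=(4.1886,-6.3914) cross=-60.296
θ=58°:   branch - wants cross < 0 → take C=(4.1886,-6.3914) (cross=-60.296)
θ=58°: ex = (C−B)/|BC| = (0.2069,-0.9784); ey = (0.9784,0.2069)
θ=58°: P = B + -1.10·ex + 1.12·ey = (2.9879,4.7001)
θ=347°: B = A + 4.00·(cos347°, sin347°) = (3.8975, -0.8998)
θ=347°: |BD| = 5.1813
θ=347°: circle(B,10.00) ∩ circle(D,8.00): a=6.0647, h=7.9511
θ=347°:   candidates: C₊=(8.4892,7.9837) cross=41.196; C₋=(11.2508,-7.6768) cross=-41.196
θ=347°:   branch - wants cross < 0 → take C=(11.2508,-7.6768) (cross=-41.196)
θ=347°: ex = (C−B)/|BC| = (0.7353,-0.6777); ey = (0.6777,0.7353)
θ=347°: P = B + -1.10·ex + 1.12·ey = (3.8476,0.6692)

θ=58°: 2.99 4.70
θ=347°: 3.85 0.67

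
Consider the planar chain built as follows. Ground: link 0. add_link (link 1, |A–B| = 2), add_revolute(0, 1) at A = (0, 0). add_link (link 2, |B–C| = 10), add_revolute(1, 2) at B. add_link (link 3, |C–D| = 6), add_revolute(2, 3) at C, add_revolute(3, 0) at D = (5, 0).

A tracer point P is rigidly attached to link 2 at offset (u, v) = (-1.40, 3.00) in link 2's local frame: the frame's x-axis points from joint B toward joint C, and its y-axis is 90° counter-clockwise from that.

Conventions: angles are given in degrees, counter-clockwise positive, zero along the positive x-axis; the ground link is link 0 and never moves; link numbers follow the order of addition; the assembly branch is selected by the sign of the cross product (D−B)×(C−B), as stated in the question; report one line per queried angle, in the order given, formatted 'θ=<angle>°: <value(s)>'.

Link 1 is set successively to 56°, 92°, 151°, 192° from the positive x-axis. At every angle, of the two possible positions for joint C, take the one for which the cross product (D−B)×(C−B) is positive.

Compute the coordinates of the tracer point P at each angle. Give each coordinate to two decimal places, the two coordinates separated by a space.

A=(0,0), D=(5.00,0)
θ=56°: B = A + 2.00·(cos56°, sin56°) = (1.1184, 1.6581)
θ=56°: |BD| = 4.2209
θ=56°: circle(B,10.00) ∩ circle(D,6.00): a=9.6917, h=2.4637
θ=56°:   candidates: C₊=(10.9989,0.1166) cross=10.399; C₋=(9.0632,-4.4148) cross=-10.399
θ=56°:   branch + wants cross > 0 → take C=(10.9989,0.1166) (cross=10.399)
θ=56°: ex = (C−B)/|BC| = (0.9880,-0.1541); ey = (0.1541,0.9880)
θ=56°: P = B + -1.40·ex + 3.00·ey = (0.1976,4.8380)
θ=92°: B = A + 2.00·(cos92°, sin92°) = (-0.0698, 1.9988)
θ=92°: |BD| = 5.4496
θ=92°: circle(B,10.00) ∩ circle(D,6.00): a=8.5968, h=5.1083
θ=92°:   candidates: C₊=(9.8015,3.5980) cross=27.838; C₋=(6.0543,-5.9067) cross=-27.838
θ=92°:   branch + wants cross > 0 → take C=(9.8015,3.5980) (cross=27.838)
θ=92°: ex = (C−B)/|BC| = (0.9871,0.1599); ey = (-0.1599,0.9871)
θ=92°: P = B + -1.40·ex + 3.00·ey = (-1.9315,4.7363)
θ=151°: B = A + 2.00·(cos151°, sin151°) = (-1.7492, 0.9696)
θ=151°: |BD| = 6.8185
θ=151°: circle(B,10.00) ∩ circle(D,6.00): a=8.1024, h=5.8610
θ=151°:   candidates: C₊=(7.1042,5.6189) cross=39.964; C₋=(5.4373,-5.9840) cross=-39.964
θ=151°:   branch + wants cross > 0 → take C=(7.1042,5.6189) (cross=39.964)
θ=151°: ex = (C−B)/|BC| = (0.8853,0.4649); ey = (-0.4649,0.8853)
θ=151°: P = B + -1.40·ex + 3.00·ey = (-4.3835,2.9748)
θ=192°: B = A + 2.00·(cos192°, sin192°) = (-1.9563, -0.4158)
θ=192°: |BD| = 6.9687
θ=192°: circle(B,10.00) ∩ circle(D,6.00): a=8.0763, h=5.8969
θ=192°:   candidates: C₊=(5.7538,5.9525) cross=41.094; C₋=(6.4575,-5.8203) cross=-41.094
θ=192°:   branch + wants cross > 0 → take C=(5.7538,5.9525) (cross=41.094)
θ=192°: ex = (C−B)/|BC| = (0.7710,0.6368); ey = (-0.6368,0.7710)
θ=192°: P = B + -1.40·ex + 3.00·ey = (-4.9462,1.0056)

θ=56°: 0.20 4.84
θ=92°: -1.93 4.74
θ=151°: -4.38 2.97
θ=192°: -4.95 1.01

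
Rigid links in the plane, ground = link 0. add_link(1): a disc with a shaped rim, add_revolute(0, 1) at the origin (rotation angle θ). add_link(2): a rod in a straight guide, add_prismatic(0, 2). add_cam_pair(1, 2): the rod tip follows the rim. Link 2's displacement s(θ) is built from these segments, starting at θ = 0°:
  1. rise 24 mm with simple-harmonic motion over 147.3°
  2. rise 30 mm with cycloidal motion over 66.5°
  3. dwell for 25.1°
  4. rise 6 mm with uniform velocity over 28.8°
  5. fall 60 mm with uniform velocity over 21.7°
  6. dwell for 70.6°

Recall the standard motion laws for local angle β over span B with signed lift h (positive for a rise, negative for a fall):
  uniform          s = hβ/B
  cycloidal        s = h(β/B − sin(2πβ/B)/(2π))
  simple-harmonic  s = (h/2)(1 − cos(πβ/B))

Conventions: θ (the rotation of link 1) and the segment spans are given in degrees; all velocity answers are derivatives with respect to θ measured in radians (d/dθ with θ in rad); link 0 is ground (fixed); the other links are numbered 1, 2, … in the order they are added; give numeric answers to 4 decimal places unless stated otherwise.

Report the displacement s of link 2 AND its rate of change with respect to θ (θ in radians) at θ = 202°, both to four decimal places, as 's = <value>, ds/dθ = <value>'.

segment 1 (0° to 147.3°, simple-harmonic, h = 24) is passed completely: s = 0.0000 + (24) = 24.0000
θ = 202° falls in segment 2 (147.3° to 213.8°, cycloidal, h = 30): β = 202 − 147.3 = 54.7°, B = 66.5°; Δs = 30·(0.8226 − sin(2π·0.8226)/(2π)) = 28.9637; s = 24.0000 + 28.9637 = 52.9637
velocity in seg [147.3°–213.8°] (cycloidal), θ in radians: β = 54.7° = 0.9547 rad, B = 66.5° = 1.1606 rad; ds/dθ = (h/B)(1 − cos(2πβ/B)) = (30/1.1606)(1 − cos(2π·0.8226)) = 14.468072 mm/rad

s = 52.9637, ds/dθ = 14.4681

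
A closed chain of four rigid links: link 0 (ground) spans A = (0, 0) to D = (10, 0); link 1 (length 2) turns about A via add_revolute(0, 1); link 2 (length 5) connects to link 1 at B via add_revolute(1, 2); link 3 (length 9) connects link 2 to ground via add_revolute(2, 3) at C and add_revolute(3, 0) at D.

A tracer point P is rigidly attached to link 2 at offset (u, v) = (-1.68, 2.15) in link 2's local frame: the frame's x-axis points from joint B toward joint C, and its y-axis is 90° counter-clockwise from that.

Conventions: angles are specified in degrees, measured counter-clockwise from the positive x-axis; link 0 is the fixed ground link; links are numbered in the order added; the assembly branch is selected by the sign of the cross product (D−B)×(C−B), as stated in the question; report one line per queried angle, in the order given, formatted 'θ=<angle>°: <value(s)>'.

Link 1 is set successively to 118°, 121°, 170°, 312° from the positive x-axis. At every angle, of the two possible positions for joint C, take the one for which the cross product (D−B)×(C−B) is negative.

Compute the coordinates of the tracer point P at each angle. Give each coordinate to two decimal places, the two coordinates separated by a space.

A=(0,0), D=(10.00,0)
θ=118°: B = A + 2.00·(cos118°, sin118°) = (-0.9389, 1.7659)
θ=118°: |BD| = 11.0806
θ=118°: circle(B,5.00) ∩ circle(D,9.00): a=3.0133, h=3.9900
θ=118°:   candidates: C₊=(2.6718,5.2246) cross=44.211; C₋=(1.4000,-2.6533) cross=-44.211
θ=118°:   branch - wants cross < 0 → take C=(1.4000,-2.6533) (cross=-44.211)
θ=118°: ex = (C−B)/|BC| = (0.4678,-0.8838); ey = (0.8838,0.4678)
θ=118°: P = B + -1.68·ex + 2.15·ey = (0.1754,4.2565)
θ=121°: B = A + 2.00·(cos121°, sin121°) = (-1.0301, 1.7143)
θ=121°: |BD| = 11.1625
θ=121°: circle(B,5.00) ∩ circle(D,9.00): a=3.0729, h=3.9443
θ=121°:   candidates: C₊=(2.6121,5.1399) cross=44.028; C₋=(1.4006,-2.6551) cross=-44.028
θ=121°:   branch - wants cross < 0 → take C=(1.4006,-2.6551) (cross=-44.028)
θ=121°: ex = (C−B)/|BC| = (0.4861,-0.8739); ey = (0.8739,0.4861)
θ=121°: P = B + -1.68·ex + 2.15·ey = (0.0321,4.2276)
θ=170°: B = A + 2.00·(cos170°, sin170°) = (-1.9696, 0.3473)
θ=170°: |BD| = 11.9747
θ=170°: circle(B,5.00) ∩ circle(D,9.00): a=3.6491, h=3.4182
θ=170°:   candidates: C₊=(1.7770,3.6583) cross=40.932; C₋=(1.5788,-3.1753) cross=-40.932
θ=170°:   branch - wants cross < 0 → take C=(1.5788,-3.1753) (cross=-40.932)
θ=170°: ex = (C−B)/|BC| = (0.7097,-0.7045); ey = (0.7045,0.7097)
θ=170°: P = B + -1.68·ex + 2.15·ey = (-1.6471,3.0567)
θ=312°: B = A + 2.00·(cos312°, sin312°) = (1.3383, -1.4863)
θ=312°: |BD| = 8.7883
θ=312°: circle(B,5.00) ∩ circle(D,9.00): a=1.2081, h=4.8518
θ=312°:   candidates: C₊=(1.7084,3.5000) cross=42.640; C₋=(3.3495,-6.0639) cross=-42.640
θ=312°:   branch - wants cross < 0 → take C=(3.3495,-6.0639) (cross=-42.640)
θ=312°: ex = (C−B)/|BC| = (0.4023,-0.9155); ey = (0.9155,0.4023)
θ=312°: P = B + -1.68·ex + 2.15·ey = (2.6309,0.9166)

θ=118°: 0.18 4.26
θ=121°: 0.03 4.23
θ=170°: -1.65 3.06
θ=312°: 2.63 0.92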